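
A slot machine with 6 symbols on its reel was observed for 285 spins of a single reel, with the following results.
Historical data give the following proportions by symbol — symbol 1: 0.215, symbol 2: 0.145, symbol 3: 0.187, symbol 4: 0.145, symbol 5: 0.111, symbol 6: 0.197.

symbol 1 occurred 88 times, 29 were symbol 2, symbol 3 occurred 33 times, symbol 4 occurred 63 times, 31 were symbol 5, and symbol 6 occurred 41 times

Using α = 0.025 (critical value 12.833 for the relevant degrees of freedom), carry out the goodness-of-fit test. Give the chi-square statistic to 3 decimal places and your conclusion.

Expected counts E_i = n·p_i: 285×0.215 = 61.275, 285×0.145 = 41.325, 285×0.187 = 53.295, 285×0.145 = 41.325, 285×0.111 = 31.635, 285×0.197 = 56.145.
cat           O        E   (O−E)²/E
symbol 1     88   61.275    11.6561
symbol 2     29   41.325     3.6759
symbol 3     33   53.295     7.7284
symbol 4     63   41.325    11.3686
symbol 5     31   31.635     0.0127
symbol 6     41   56.145     4.0853
Sum = 38.527
df = 5. Since 38.527 > 12.833, we reject H₀.

38.527; reject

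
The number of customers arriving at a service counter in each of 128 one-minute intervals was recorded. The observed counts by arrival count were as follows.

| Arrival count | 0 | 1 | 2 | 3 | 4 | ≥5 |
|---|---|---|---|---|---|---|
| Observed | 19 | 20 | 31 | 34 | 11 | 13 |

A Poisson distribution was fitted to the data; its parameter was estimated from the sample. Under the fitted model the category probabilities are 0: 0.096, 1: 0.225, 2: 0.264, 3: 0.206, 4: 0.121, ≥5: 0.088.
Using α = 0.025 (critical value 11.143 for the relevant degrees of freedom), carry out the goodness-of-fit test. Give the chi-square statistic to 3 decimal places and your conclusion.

Expected counts E_i = n·p_i: 128×0.096 = 12.288, 128×0.225 = 28.8, 128×0.264 = 33.792, 128×0.206 = 26.368, 128×0.121 = 15.488, 128×0.088 = 11.264.
0: (19 − 12.288)²/12.288 = 45.050944/12.288 = 3.6663
1: (20 − 28.8)²/28.8 = 77.44/28.8 = 2.6889
2: (31 − 33.792)²/33.792 = 7.795264/33.792 = 0.2307
3: (34 − 26.368)²/26.368 = 58.247424/26.368 = 2.2090
4: (11 − 15.488)²/15.488 = 20.142144/15.488 = 1.3005
≥5: (13 − 11.264)²/11.264 = 3.013696/11.264 = 0.2676
Sum = 10.363
df = 4. Since 10.363 < 11.143, we do not reject H₀.

10.363; do not reject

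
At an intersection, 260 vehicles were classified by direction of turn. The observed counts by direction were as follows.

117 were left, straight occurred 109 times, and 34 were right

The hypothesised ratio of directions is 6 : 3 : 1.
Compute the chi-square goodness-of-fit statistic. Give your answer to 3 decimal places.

Ratio total = 10. Expected counts: 260×6/10 = 156, 260×3/10 = 78, 260×1/10 = 26.
χ² = (117−156)²/156 + (109−78)²/78 + (34−26)²/26
   = 9.7500 + 12.3205 + 2.4615
Sum = 24.532

24.532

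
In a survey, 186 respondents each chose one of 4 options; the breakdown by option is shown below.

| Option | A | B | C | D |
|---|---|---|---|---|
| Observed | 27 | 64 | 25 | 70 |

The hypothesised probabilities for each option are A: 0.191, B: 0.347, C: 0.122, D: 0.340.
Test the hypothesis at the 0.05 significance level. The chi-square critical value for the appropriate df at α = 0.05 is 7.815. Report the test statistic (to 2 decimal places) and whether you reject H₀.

3.01; do not reject

Expected counts E_i = n·p_i: 186×0.191 = 35.526, 186×0.347 = 64.542, 186×0.122 = 22.692, 186×0.340 = 63.24.
A: (27 − 35.526)²/35.526 = 72.692676/35.526 = 2.046
B: (64 − 64.542)²/64.542 = 0.293764/64.542 = 0.005
C: (25 − 22.692)²/22.692 = 5.326864/22.692 = 0.235
D: (70 − 63.24)²/63.24 = 45.6976/63.24 = 0.723
Sum = 3.01
df = 3. Since 3.01 < 7.815, we do not reject H₀.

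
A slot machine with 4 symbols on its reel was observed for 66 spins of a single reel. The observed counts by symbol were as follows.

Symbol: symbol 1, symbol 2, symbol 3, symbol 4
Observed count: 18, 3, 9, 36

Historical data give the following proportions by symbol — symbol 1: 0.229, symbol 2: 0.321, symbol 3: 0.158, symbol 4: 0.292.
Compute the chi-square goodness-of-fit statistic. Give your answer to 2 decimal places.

30.88

Expected counts E_i = n·p_i: 66×0.229 = 15.114, 66×0.321 = 21.186, 66×0.158 = 10.428, 66×0.292 = 19.272.
χ² = (18−15.114)²/15.114 + (3−21.186)²/21.186 + (9−10.428)²/10.428 + (36−19.272)²/19.272
   = 0.551 + 15.611 + 0.196 + 14.520
Sum = 30.88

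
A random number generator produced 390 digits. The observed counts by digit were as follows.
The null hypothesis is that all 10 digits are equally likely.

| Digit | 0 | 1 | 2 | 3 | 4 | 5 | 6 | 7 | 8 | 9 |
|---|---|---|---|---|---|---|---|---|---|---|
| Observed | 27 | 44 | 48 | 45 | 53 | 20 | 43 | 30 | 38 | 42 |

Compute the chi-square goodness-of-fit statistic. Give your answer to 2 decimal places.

24.36

Under H₀ each category has probability 1/10, so each expected count is 390/10 = 39.
0: (27 − 39)²/39 = 144/39 = 3.692
1: (44 − 39)²/39 = 25/39 = 0.641
2: (48 − 39)²/39 = 81/39 = 2.077
3: (45 − 39)²/39 = 36/39 = 0.923
4: (53 − 39)²/39 = 196/39 = 5.026
5: (20 − 39)²/39 = 361/39 = 9.256
6: (43 − 39)²/39 = 16/39 = 0.410
7: (30 − 39)²/39 = 81/39 = 2.077
8: (38 − 39)²/39 = 1/39 = 0.026
9: (42 − 39)²/39 = 9/39 = 0.231
Sum = 24.36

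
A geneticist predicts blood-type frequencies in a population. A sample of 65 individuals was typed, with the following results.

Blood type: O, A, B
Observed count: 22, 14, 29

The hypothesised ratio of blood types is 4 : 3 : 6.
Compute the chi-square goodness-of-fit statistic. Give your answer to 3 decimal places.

Ratio total = 13. Expected counts: 65×4/13 = 20, 65×3/13 = 15, 65×6/13 = 30.
cat         O        E   (O−E)²/E
O          22       20     0.2000
A          14       15     0.0667
B          29       30     0.0333
Sum = 0.300

0.300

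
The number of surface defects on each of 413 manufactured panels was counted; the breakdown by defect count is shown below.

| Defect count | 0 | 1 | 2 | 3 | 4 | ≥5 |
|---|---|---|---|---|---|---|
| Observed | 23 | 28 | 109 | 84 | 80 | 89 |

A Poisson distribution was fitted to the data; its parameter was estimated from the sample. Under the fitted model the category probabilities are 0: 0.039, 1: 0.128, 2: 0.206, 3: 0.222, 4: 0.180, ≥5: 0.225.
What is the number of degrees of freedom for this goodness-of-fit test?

4

There are k = 6 categories and 1 parameter estimated from the data, so df = 6 − 1 − 1 = 4.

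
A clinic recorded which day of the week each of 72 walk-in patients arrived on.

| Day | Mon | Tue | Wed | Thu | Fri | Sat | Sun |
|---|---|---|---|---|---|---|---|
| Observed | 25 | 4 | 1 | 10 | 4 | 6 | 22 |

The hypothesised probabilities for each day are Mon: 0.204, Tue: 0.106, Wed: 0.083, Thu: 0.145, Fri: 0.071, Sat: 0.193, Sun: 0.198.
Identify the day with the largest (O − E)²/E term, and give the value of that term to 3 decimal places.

Expected counts E_i = n·p_i: 72×0.204 = 14.688, 72×0.106 = 7.632, 72×0.083 = 5.976, 72×0.145 = 10.44, 72×0.071 = 5.112, 72×0.193 = 13.896, 72×0.198 = 14.256.
cat         O        E   (O−E)²/E
Mon        25   14.688     7.2397
Tue         4    7.632     1.7284
Wed         1    5.976     4.1433
Thu        10    10.44     0.0185
Fri         4    5.112     0.2419
Sat         6   13.896     4.4867
Sun        22   14.256     4.2066
The largest term is for Mon: 7.240.

Mon, 7.240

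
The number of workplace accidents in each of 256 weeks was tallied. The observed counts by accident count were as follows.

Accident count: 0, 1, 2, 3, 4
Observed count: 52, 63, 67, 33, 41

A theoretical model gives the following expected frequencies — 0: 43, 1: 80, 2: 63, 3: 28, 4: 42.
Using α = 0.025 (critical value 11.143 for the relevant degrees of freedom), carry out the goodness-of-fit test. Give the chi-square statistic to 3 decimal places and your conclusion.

χ² = (52−43)²/43 + (63−80)²/80 + (67−63)²/63 + (33−28)²/28 + (41−42)²/42
   = 1.8837 + 3.6125 + 0.2540 + 0.8929 + 0.0238
Sum = 6.667
df = 4. Since 6.667 < 11.143, we do not reject H₀.

6.667; do not reject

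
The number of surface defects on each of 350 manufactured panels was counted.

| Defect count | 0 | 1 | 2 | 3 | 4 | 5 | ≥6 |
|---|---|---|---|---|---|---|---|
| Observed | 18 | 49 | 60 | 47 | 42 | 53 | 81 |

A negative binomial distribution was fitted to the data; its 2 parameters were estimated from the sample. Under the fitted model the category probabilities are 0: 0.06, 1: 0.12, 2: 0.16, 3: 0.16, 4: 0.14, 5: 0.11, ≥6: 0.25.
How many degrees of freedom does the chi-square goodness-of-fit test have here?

4

There are k = 7 categories and 2 parameters estimated from the data, so df = 7 − 1 − 2 = 4.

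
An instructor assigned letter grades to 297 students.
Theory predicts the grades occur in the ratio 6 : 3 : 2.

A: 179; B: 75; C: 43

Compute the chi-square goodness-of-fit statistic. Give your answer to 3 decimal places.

Ratio total = 11. Expected counts: 297×6/11 = 162, 297×3/11 = 81, 297×2/11 = 54.
A: (179 − 162)²/162 = 289/162 = 1.7840
B: (75 − 81)²/81 = 36/81 = 0.4444
C: (43 − 54)²/54 = 121/54 = 2.2407
Sum = 4.469

4.469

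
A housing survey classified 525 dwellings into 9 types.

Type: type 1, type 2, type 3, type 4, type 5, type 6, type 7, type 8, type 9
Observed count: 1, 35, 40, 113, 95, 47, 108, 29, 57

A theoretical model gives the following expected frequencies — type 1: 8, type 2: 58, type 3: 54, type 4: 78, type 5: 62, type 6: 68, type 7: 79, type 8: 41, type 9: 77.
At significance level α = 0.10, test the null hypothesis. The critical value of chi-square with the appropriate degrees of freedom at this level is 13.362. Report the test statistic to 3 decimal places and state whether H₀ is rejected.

77.983; reject

cat         O        E   (O−E)²/E
type 1      1        8     6.1250
type 2     35       58     9.1207
type 3     40       54     3.6296
type 4    113       78    15.7051
type 5     95       62    17.5645
type 6     47       68     6.4853
type 7    108       79    10.6456
type 8     29       41     3.5122
type 9     57       77     5.1948
Sum = 77.983
df = 8. Since 77.983 > 13.362, we reject H₀.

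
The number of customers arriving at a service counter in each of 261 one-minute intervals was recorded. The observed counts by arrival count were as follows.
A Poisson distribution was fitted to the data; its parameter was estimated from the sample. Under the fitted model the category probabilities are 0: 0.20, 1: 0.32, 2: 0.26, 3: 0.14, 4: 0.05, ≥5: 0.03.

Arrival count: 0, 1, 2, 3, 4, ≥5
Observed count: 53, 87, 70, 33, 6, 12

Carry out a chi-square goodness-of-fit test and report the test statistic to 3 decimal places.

6.597

Expected counts E_i = n·p_i: 261×0.20 = 52.2, 261×0.32 = 83.52, 261×0.26 = 67.86, 261×0.14 = 36.54, 261×0.05 = 13.05, 261×0.03 = 7.83.
0: (53 − 52.2)²/52.2 = 0.64/52.2 = 0.0123
1: (87 − 83.52)²/83.52 = 12.1104/83.52 = 0.1450
2: (70 − 67.86)²/67.86 = 4.5796/67.86 = 0.0675
3: (33 − 36.54)²/36.54 = 12.5316/36.54 = 0.3430
4: (6 − 13.05)²/13.05 = 49.7025/13.05 = 3.8086
≥5: (12 − 7.83)²/7.83 = 17.3889/7.83 = 2.2208
Sum = 6.597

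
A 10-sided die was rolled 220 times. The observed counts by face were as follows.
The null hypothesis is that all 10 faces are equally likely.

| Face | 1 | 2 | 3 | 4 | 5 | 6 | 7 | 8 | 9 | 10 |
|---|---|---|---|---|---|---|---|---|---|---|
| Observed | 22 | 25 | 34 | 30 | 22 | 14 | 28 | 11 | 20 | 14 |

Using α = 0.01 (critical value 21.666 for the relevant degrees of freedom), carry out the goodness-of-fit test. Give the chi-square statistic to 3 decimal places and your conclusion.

Expected count for each of the 10 categories: 220/10 = 22.
χ² = (22−22)²/22 + (25−22)²/22 + (34−22)²/22 + (30−22)²/22 + (22−22)²/22 + (14−22)²/22 + (28−22)²/22 + (11−22)²/22 + (20−22)²/22 + (14−22)²/22
   = 0.0000 + 0.4091 + 6.5455 + 2.9091 + 0.0000 + 2.9091 + 1.6364 + 5.5000 + 0.1818 + 2.9091
Sum = 23.000
df = 9. Since 23.000 > 21.666, we reject H₀.

23.000; reject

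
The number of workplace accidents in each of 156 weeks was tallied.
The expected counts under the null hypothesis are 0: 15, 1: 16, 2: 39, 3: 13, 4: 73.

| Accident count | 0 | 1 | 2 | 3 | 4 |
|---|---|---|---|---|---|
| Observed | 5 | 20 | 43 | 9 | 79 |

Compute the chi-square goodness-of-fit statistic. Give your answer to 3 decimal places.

0: (5 − 15)²/15 = 100/15 = 6.6667
1: (20 − 16)²/16 = 16/16 = 1.0000
2: (43 − 39)²/39 = 16/39 = 0.4103
3: (9 − 13)²/13 = 16/13 = 1.2308
4: (79 − 73)²/73 = 36/73 = 0.4932
Sum = 9.801

9.801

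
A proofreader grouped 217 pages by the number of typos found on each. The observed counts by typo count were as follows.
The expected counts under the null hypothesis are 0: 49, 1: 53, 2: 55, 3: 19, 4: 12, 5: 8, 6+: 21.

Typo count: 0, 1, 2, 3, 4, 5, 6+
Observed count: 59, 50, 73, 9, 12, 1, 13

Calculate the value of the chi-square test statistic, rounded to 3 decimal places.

22.537

cat         O        E   (O−E)²/E
0          59       49     2.0408
1          50       53     0.1698
2          73       55     5.8909
3           9       19     5.2632
4          12       12     0.0000
5           1        8     6.1250
6+         13       21     3.0476
Sum = 22.537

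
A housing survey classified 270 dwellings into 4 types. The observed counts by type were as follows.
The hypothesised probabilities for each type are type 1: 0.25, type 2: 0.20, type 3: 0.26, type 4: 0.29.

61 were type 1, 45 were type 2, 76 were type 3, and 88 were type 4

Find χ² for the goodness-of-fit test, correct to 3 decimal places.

3.807

Expected counts E_i = n·p_i: 270×0.25 = 67.5, 270×0.20 = 54, 270×0.26 = 70.2, 270×0.29 = 78.3.
type 1: (61 − 67.5)²/67.5 = 42.25/67.5 = 0.6259
type 2: (45 − 54)²/54 = 81/54 = 1.5000
type 3: (76 − 70.2)²/70.2 = 33.64/70.2 = 0.4792
type 4: (88 − 78.3)²/78.3 = 94.09/78.3 = 1.2017
Sum = 3.807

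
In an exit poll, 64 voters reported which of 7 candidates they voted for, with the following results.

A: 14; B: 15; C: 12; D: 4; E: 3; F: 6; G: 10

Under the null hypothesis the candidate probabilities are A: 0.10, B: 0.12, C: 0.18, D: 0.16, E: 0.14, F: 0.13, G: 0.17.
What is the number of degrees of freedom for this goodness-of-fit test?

There are k = 7 categories and no parameters were estimated from the data, so df = 7 − 1 = 6.

6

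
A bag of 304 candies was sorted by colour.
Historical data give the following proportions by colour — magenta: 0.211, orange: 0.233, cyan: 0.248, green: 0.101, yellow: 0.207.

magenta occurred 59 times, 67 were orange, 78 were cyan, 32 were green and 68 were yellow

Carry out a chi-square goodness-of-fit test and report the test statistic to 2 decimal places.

Expected counts E_i = n·p_i: 304×0.211 = 64.144, 304×0.233 = 70.832, 304×0.248 = 75.392, 304×0.101 = 30.704, 304×0.207 = 62.928.
cat          O        E   (O−E)²/E
magenta     59   64.144      0.413
orange      67   70.832      0.207
cyan        78   75.392      0.090
green       32   30.704      0.055
yellow      68   62.928      0.409
Sum = 1.17

1.17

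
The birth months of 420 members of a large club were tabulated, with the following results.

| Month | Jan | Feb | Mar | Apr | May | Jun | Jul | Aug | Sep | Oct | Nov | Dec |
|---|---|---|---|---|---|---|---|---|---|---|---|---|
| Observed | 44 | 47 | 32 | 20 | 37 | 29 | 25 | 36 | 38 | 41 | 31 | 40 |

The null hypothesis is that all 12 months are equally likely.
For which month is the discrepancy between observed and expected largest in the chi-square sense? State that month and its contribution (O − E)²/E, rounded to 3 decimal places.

Apr, 6.429

Under H₀ each category has probability 1/12, so each expected count is 420/12 = 35.
cat         O        E   (O−E)²/E
Jan        44       35     2.3143
Feb        47       35     4.1143
Mar        32       35     0.2571
Apr        20       35     6.4286
May        37       35     0.1143
Jun        29       35     1.0286
Jul        25       35     2.8571
Aug        36       35     0.0286
Sep        38       35     0.2571
Oct        41       35     1.0286
Nov        31       35     0.4571
Dec        40       35     0.7143
The largest term is for Apr: 6.429.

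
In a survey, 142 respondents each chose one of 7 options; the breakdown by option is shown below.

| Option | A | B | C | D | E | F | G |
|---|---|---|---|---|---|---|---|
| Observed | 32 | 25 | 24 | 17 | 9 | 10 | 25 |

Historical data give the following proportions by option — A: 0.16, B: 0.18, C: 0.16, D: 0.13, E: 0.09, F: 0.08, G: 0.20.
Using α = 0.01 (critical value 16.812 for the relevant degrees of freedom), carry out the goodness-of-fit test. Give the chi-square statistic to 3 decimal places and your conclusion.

5.678; do not reject

Expected counts E_i = n·p_i: 142×0.16 = 22.72, 142×0.18 = 25.56, 142×0.16 = 22.72, 142×0.13 = 18.46, 142×0.09 = 12.78, 142×0.08 = 11.36, 142×0.20 = 28.4.
χ² = (32−22.72)²/22.72 + (25−25.56)²/25.56 + (24−22.72)²/22.72 + (17−18.46)²/18.46 + (9−12.78)²/12.78 + (10−11.36)²/11.36 + (25−28.4)²/28.4
   = 3.7904 + 0.0123 + 0.0721 + 0.1155 + 1.1180 + 0.1628 + 0.4070
Sum = 5.678
df = 6. Since 5.678 < 16.812, we do not reject H₀.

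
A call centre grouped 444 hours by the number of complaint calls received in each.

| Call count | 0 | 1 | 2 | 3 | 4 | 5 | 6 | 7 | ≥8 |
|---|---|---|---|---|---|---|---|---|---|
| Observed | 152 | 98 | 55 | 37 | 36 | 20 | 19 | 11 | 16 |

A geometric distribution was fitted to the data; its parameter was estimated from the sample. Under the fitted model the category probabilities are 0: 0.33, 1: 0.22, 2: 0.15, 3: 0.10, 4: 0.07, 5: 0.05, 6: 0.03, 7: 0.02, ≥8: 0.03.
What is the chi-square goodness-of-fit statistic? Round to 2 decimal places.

Expected counts E_i = n·p_i: 444×0.33 = 146.52, 444×0.22 = 97.68, 444×0.15 = 66.6, 444×0.10 = 44.4, 444×0.07 = 31.08, 444×0.05 = 22.2, 444×0.03 = 13.32, 444×0.02 = 8.88, 444×0.03 = 13.32.
0: (152 − 146.52)²/146.52 = 30.0304/146.52 = 0.205
1: (98 − 97.68)²/97.68 = 0.1024/97.68 = 0.001
2: (55 − 66.6)²/66.6 = 134.56/66.6 = 2.020
3: (37 − 44.4)²/44.4 = 54.76/44.4 = 1.233
4: (36 − 31.08)²/31.08 = 24.2064/31.08 = 0.779
5: (20 − 22.2)²/22.2 = 4.84/22.2 = 0.218
6: (19 − 13.32)²/13.32 = 32.2624/13.32 = 2.422
7: (11 − 8.88)²/8.88 = 4.4944/8.88 = 0.506
≥8: (16 − 13.32)²/13.32 = 7.1824/13.32 = 0.539
Sum = 7.92

7.92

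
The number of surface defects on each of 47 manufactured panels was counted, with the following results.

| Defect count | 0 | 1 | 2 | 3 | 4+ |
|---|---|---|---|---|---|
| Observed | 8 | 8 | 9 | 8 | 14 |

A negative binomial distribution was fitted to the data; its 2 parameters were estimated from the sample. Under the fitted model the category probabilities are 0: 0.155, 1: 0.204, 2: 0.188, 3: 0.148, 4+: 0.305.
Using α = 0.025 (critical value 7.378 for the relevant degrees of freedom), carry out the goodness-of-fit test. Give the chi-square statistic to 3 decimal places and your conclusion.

0.501; do not reject

Expected counts E_i = n·p_i: 47×0.155 = 7.285, 47×0.204 = 9.588, 47×0.188 = 8.836, 47×0.148 = 6.956, 47×0.305 = 14.335.
cat         O        E   (O−E)²/E
0           8    7.285     0.0702
1           8    9.588     0.2630
2           9    8.836     0.0030
3           8    6.956     0.1567
4+         14   14.335     0.0078
Sum = 0.501
df = 2. Since 0.501 < 7.378, we do not reject H₀.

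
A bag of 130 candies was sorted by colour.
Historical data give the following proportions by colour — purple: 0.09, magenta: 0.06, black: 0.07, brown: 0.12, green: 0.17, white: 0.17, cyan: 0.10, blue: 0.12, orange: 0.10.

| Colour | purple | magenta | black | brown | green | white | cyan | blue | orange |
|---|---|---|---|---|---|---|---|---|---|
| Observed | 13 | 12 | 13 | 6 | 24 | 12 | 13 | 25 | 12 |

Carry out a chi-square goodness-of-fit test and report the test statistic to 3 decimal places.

Expected counts E_i = n·p_i: 130×0.09 = 11.7, 130×0.06 = 7.8, 130×0.07 = 9.1, 130×0.12 = 15.6, 130×0.17 = 22.1, 130×0.17 = 22.1, 130×0.10 = 13, 130×0.12 = 15.6, 130×0.10 = 13.
χ² = (13−11.7)²/11.7 + (12−7.8)²/7.8 + (13−9.1)²/9.1 + (6−15.6)²/15.6 + (24−22.1)²/22.1 + (12−22.1)²/22.1 + (13−13)²/13 + (25−15.6)²/15.6 + (12−13)²/13
   = 0.1444 + 2.2615 + 1.6714 + 5.9077 + 0.1633 + 4.6158 + 0.0000 + 5.6641 + 0.0769
Sum = 20.505

20.505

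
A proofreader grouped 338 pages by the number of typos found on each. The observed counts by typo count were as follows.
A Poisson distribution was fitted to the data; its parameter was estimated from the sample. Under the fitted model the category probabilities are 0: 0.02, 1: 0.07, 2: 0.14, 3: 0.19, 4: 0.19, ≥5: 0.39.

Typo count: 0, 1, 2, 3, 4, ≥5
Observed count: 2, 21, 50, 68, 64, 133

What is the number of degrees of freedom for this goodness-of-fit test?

4

There are k = 6 categories and 1 parameter estimated from the data, so df = 6 − 1 − 1 = 4.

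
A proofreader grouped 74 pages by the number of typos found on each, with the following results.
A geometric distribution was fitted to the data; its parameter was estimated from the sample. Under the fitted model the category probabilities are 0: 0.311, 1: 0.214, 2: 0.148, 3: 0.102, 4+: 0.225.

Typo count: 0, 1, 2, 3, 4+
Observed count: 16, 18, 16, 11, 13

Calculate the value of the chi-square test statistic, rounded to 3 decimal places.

7.139

Expected counts E_i = n·p_i: 74×0.311 = 23.014, 74×0.214 = 15.836, 74×0.148 = 10.952, 74×0.102 = 7.548, 74×0.225 = 16.65.
χ² = (16−23.014)²/23.014 + (18−15.836)²/15.836 + (16−10.952)²/10.952 + (11−7.548)²/7.548 + (13−16.65)²/16.65
   = 2.1377 + 0.2957 + 2.3267 + 1.5787 + 0.8002
Sum = 7.139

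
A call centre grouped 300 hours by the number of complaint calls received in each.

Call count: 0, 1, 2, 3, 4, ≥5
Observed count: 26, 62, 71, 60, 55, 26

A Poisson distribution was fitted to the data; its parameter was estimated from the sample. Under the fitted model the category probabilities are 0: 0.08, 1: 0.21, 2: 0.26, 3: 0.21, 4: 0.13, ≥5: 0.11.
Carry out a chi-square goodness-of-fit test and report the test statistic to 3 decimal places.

9.003

Expected counts E_i = n·p_i: 300×0.08 = 24, 300×0.21 = 63, 300×0.26 = 78, 300×0.21 = 63, 300×0.13 = 39, 300×0.11 = 33.
cat         O        E   (O−E)²/E
0          26       24     0.1667
1          62       63     0.0159
2          71       78     0.6282
3          60       63     0.1429
4          55       39     6.5641
≥5         26       33     1.4848
Sum = 9.003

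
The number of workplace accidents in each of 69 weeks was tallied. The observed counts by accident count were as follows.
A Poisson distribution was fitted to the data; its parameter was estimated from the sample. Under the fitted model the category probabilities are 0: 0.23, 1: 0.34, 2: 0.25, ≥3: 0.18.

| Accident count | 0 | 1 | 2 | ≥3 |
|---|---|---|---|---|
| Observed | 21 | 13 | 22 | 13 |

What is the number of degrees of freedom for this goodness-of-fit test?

2

There are k = 4 categories and 1 parameter estimated from the data, so df = 4 − 1 − 1 = 2.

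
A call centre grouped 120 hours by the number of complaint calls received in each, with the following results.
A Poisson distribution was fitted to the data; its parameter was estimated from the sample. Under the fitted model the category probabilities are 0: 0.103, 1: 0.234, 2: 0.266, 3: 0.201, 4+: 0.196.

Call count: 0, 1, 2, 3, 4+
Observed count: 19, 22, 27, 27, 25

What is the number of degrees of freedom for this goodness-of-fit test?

There are k = 5 categories and 1 parameter estimated from the data, so df = 5 − 1 − 1 = 3.

3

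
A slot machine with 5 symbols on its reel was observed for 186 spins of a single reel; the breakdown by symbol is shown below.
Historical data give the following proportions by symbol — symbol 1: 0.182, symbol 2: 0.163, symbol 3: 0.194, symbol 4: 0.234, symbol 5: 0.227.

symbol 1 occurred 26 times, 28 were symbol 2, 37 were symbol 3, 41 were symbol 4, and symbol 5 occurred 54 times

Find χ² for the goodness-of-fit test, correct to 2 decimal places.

5.45

Expected counts E_i = n·p_i: 186×0.182 = 33.852, 186×0.163 = 30.318, 186×0.194 = 36.084, 186×0.234 = 43.524, 186×0.227 = 42.222.
symbol 1: (26 − 33.852)²/33.852 = 61.653904/33.852 = 1.821
symbol 2: (28 − 30.318)²/30.318 = 5.373124/30.318 = 0.177
symbol 3: (37 − 36.084)²/36.084 = 0.839056/36.084 = 0.023
symbol 4: (41 − 43.524)²/43.524 = 6.370576/43.524 = 0.146
symbol 5: (54 − 42.222)²/42.222 = 138.721284/42.222 = 3.286
Sum = 5.45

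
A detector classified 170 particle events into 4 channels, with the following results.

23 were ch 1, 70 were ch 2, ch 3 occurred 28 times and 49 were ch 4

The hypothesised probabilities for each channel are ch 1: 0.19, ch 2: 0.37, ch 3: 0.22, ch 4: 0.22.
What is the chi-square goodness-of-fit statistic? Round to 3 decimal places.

Expected counts E_i = n·p_i: 170×0.19 = 32.3, 170×0.37 = 62.9, 170×0.22 = 37.4, 170×0.22 = 37.4.
ch 1: (23 − 32.3)²/32.3 = 86.49/32.3 = 2.6777
ch 2: (70 − 62.9)²/62.9 = 50.41/62.9 = 0.8014
ch 3: (28 − 37.4)²/37.4 = 88.36/37.4 = 2.3626
ch 4: (49 − 37.4)²/37.4 = 134.56/37.4 = 3.5979
Sum = 9.440

9.440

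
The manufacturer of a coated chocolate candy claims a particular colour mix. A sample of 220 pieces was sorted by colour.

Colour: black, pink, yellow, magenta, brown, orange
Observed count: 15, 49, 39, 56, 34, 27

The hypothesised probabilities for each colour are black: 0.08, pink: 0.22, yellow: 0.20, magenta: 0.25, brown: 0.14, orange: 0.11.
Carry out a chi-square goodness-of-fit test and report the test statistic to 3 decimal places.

1.634

Expected counts E_i = n·p_i: 220×0.08 = 17.6, 220×0.22 = 48.4, 220×0.20 = 44, 220×0.25 = 55, 220×0.14 = 30.8, 220×0.11 = 24.2.
χ² = (15−17.6)²/17.6 + (49−48.4)²/48.4 + (39−44)²/44 + (56−55)²/55 + (34−30.8)²/30.8 + (27−24.2)²/24.2
   = 0.3841 + 0.0074 + 0.5682 + 0.0182 + 0.3325 + 0.3240
Sum = 1.634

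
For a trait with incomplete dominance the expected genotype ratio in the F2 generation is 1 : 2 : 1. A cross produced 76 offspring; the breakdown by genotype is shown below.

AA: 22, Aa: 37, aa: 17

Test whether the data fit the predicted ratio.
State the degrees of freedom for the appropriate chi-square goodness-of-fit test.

There are k = 3 categories and no parameters were estimated from the data, so df = 3 − 1 = 2.

2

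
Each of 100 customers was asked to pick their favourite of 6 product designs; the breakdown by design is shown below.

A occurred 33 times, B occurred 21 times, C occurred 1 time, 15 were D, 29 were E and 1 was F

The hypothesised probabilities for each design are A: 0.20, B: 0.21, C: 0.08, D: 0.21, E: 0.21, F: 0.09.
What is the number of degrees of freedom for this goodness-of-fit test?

There are k = 6 categories and no parameters were estimated from the data, so df = 6 − 1 = 5.

5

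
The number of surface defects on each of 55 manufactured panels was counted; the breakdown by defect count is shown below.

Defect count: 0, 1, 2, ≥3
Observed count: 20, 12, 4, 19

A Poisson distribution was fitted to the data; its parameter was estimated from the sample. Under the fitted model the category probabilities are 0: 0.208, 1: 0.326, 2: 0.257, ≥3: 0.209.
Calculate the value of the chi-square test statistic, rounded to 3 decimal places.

Expected counts E_i = n·p_i: 55×0.208 = 11.44, 55×0.326 = 17.93, 55×0.257 = 14.135, 55×0.209 = 11.495.
χ² = (20−11.44)²/11.44 + (12−17.93)²/17.93 + (4−14.135)²/14.135 + (19−11.495)²/11.495
   = 6.4050 + 1.9612 + 7.2669 + 4.9000
Sum = 20.533

20.533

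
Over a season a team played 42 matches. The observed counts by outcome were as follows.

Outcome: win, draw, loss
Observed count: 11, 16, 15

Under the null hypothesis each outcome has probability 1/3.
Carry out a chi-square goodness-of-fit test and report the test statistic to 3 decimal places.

1.000

Expected count for each of the 3 categories: 42/3 = 14.
cat         O        E   (O−E)²/E
win        11       14     0.6429
draw       16       14     0.2857
loss       15       14     0.0714
Sum = 1.000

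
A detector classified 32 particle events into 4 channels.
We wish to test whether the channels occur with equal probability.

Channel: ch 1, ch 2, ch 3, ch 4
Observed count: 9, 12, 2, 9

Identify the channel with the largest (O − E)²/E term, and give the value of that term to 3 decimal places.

Under H₀ each category has probability 1/4, so each expected count is 32/4 = 8.
χ² = (9−8)²/8 + (12−8)²/8 + (2−8)²/8 + (9−8)²/8
   = 0.1250 + 2.0000 + 4.5000 + 0.1250
The largest term is for ch 3: 4.500.

ch 3, 4.500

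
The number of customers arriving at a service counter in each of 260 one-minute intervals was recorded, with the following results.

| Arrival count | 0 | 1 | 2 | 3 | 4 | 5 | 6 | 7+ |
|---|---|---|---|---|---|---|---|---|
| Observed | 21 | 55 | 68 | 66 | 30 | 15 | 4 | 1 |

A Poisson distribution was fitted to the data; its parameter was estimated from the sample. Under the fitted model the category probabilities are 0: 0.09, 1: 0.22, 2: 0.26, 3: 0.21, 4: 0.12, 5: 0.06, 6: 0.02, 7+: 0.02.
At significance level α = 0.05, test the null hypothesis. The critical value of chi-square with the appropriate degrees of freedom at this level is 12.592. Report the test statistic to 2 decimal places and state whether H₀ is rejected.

6.45; do not reject

Expected counts E_i = n·p_i: 260×0.09 = 23.4, 260×0.22 = 57.2, 260×0.26 = 67.6, 260×0.21 = 54.6, 260×0.12 = 31.2, 260×0.06 = 15.6, 260×0.02 = 5.2, 260×0.02 = 5.2.
cat         O        E   (O−E)²/E
0          21     23.4      0.246
1          55     57.2      0.085
2          68     67.6      0.002
3          66     54.6      2.380
4          30     31.2      0.046
5          15     15.6      0.023
6           4      5.2      0.277
7+          1      5.2      3.392
Sum = 6.45
df = 6. Since 6.45 < 12.592, we do not reject H₀.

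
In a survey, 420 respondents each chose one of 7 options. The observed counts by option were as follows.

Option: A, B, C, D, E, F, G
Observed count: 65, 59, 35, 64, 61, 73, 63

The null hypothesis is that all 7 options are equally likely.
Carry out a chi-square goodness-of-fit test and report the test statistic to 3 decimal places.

14.100

Expected count for each of the 7 categories: 420/7 = 60.
χ² = (65−60)²/60 + (59−60)²/60 + (35−60)²/60 + (64−60)²/60 + (61−60)²/60 + (73−60)²/60 + (63−60)²/60
   = 0.4167 + 0.0167 + 10.4167 + 0.2667 + 0.0167 + 2.8167 + 0.1500
Sum = 14.100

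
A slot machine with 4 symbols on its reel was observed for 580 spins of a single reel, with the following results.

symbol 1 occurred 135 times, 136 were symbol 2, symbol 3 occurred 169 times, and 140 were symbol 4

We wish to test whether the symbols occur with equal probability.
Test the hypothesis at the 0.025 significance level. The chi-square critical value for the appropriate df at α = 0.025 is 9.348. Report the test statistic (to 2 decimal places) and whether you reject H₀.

Under H₀ each category has probability 1/4, so each expected count is 580/4 = 145.
χ² = (135−145)²/145 + (136−145)²/145 + (169−145)²/145 + (140−145)²/145
   = 0.690 + 0.559 + 3.972 + 0.172
Sum = 5.39
df = 3. Since 5.39 < 9.348, we do not reject H₀.

5.39; do not reject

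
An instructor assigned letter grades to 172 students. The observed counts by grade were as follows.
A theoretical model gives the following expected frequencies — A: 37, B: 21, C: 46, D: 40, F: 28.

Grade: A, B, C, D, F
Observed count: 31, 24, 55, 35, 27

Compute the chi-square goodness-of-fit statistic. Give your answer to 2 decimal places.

3.82

cat         O        E   (O−E)²/E
A          31       37      0.973
B          24       21      0.429
C          55       46      1.761
D          35       40      0.625
F          27       28      0.036
Sum = 3.82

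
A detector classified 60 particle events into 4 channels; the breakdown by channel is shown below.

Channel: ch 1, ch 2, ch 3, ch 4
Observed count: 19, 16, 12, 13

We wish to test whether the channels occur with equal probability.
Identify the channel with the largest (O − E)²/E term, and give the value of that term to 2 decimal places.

ch 1, 1.07

Expected count for each of the 4 categories: 60/4 = 15.
ch 1: (19 − 15)²/15 = 16/15 = 1.067
ch 2: (16 − 15)²/15 = 1/15 = 0.067
ch 3: (12 − 15)²/15 = 9/15 = 0.600
ch 4: (13 − 15)²/15 = 4/15 = 0.267
The largest term is for ch 1: 1.07.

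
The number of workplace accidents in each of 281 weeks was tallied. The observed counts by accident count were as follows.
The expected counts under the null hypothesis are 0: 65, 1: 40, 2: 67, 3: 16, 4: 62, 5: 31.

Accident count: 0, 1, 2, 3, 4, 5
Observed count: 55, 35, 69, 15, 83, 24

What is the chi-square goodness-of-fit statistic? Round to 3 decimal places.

10.979

χ² = (55−65)²/65 + (35−40)²/40 + (69−67)²/67 + (15−16)²/16 + (83−62)²/62 + (24−31)²/31
   = 1.5385 + 0.6250 + 0.0597 + 0.0625 + 7.1129 + 1.5806
Sum = 10.979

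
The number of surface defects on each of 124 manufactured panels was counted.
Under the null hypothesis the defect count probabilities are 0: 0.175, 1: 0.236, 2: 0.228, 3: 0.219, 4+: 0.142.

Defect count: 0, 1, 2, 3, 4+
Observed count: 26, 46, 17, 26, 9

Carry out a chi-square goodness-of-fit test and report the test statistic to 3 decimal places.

Expected counts E_i = n·p_i: 124×0.175 = 21.7, 124×0.236 = 29.264, 124×0.228 = 28.272, 124×0.219 = 27.156, 124×0.142 = 17.608.
cat         O        E   (O−E)²/E
0          26     21.7     0.8521
1          46   29.264     9.5713
2          17   28.272     4.4941
3          26   27.156     0.0492
4+          9   17.608     4.2082
Sum = 19.175

19.175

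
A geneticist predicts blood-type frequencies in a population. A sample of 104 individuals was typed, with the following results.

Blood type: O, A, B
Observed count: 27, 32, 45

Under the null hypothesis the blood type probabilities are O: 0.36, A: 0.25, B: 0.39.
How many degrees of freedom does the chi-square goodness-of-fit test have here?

There are k = 3 categories and no parameters were estimated from the data, so df = 3 − 1 = 2.

2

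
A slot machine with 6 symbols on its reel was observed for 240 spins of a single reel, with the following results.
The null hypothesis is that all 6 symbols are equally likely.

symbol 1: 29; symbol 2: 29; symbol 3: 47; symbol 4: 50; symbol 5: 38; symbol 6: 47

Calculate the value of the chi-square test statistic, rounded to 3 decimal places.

Expected count for each of the 6 categories: 240/6 = 40.
cat           O        E   (O−E)²/E
symbol 1     29       40     3.0250
symbol 2     29       40     3.0250
symbol 3     47       40     1.2250
symbol 4     50       40     2.5000
symbol 5     38       40     0.1000
symbol 6     47       40     1.2250
Sum = 11.100

11.100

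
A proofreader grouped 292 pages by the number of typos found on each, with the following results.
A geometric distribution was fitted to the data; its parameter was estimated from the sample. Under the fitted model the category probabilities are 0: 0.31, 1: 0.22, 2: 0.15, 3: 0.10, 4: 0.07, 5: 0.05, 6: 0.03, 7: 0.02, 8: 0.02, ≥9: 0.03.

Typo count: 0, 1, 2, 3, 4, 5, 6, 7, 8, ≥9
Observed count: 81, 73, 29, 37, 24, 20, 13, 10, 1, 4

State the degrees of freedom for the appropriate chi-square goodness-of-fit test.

8

There are k = 10 categories and 1 parameter estimated from the data, so df = 10 − 1 − 1 = 8.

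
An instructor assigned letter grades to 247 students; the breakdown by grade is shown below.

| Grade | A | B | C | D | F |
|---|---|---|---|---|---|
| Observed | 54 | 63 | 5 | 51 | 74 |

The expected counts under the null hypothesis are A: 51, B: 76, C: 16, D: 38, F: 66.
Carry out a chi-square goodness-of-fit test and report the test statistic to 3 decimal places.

A: (54 − 51)²/51 = 9/51 = 0.1765
B: (63 − 76)²/76 = 169/76 = 2.2237
C: (5 − 16)²/16 = 121/16 = 7.5625
D: (51 − 38)²/38 = 169/38 = 4.4474
F: (74 − 66)²/66 = 64/66 = 0.9697
Sum = 15.380

15.380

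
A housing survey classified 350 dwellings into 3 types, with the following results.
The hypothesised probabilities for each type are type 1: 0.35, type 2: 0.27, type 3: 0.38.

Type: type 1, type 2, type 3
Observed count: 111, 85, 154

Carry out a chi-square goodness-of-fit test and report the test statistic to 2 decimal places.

Expected counts E_i = n·p_i: 350×0.35 = 122.5, 350×0.27 = 94.5, 350×0.38 = 133.
χ² = (111−122.5)²/122.5 + (85−94.5)²/94.5 + (154−133)²/133
   = 1.080 + 0.955 + 3.316
Sum = 5.35

5.35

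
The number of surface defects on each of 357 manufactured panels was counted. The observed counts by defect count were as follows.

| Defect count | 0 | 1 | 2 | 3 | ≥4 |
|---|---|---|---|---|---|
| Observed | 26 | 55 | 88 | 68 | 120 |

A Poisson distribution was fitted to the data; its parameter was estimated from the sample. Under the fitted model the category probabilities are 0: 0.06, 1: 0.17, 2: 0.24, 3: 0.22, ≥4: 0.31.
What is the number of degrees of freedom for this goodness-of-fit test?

3

There are k = 5 categories and 1 parameter estimated from the data, so df = 5 − 1 − 1 = 3.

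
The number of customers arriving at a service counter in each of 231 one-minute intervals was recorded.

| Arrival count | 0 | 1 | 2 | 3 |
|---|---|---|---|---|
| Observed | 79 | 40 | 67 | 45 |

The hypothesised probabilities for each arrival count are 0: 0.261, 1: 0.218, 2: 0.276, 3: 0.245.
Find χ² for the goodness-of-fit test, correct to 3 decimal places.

10.477

Expected counts E_i = n·p_i: 231×0.261 = 60.291, 231×0.218 = 50.358, 231×0.276 = 63.756, 231×0.245 = 56.595.
cat         O        E   (O−E)²/E
0          79   60.291     5.8056
1          40   50.358     2.1305
2          67   63.756     0.1651
3          45   56.595     2.3755
Sum = 10.477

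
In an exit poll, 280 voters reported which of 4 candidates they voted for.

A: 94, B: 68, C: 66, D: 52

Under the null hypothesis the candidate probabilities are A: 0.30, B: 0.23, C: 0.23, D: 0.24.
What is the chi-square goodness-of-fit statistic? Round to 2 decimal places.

4.87

Expected counts E_i = n·p_i: 280×0.30 = 84, 280×0.23 = 64.4, 280×0.23 = 64.4, 280×0.24 = 67.2.
cat         O        E   (O−E)²/E
A          94       84      1.190
B          68     64.4      0.201
C          66     64.4      0.040
D          52     67.2      3.438
Sum = 4.87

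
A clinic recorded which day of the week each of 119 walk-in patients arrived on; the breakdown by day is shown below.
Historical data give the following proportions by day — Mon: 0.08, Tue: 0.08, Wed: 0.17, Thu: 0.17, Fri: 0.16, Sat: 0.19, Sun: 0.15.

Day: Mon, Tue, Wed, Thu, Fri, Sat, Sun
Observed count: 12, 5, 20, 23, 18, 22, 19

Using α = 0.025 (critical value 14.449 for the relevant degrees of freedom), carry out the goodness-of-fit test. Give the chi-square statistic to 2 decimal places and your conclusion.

3.32; do not reject

Expected counts E_i = n·p_i: 119×0.08 = 9.52, 119×0.08 = 9.52, 119×0.17 = 20.23, 119×0.17 = 20.23, 119×0.16 = 19.04, 119×0.19 = 22.61, 119×0.15 = 17.85.
χ² = (12−9.52)²/9.52 + (5−9.52)²/9.52 + (20−20.23)²/20.23 + (23−20.23)²/20.23 + (18−19.04)²/19.04 + (22−22.61)²/22.61 + (19−17.85)²/17.85
   = 0.646 + 2.146 + 0.003 + 0.379 + 0.057 + 0.016 + 0.074
Sum = 3.32
df = 6. Since 3.32 < 14.449, we do not reject H₀.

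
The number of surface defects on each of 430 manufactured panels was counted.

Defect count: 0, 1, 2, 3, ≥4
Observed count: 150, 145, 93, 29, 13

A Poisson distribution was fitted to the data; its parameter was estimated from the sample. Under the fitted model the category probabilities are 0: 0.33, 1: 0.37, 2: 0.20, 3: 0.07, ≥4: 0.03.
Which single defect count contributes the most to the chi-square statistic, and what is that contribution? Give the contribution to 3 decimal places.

Expected counts E_i = n·p_i: 430×0.33 = 141.9, 430×0.37 = 159.1, 430×0.20 = 86, 430×0.07 = 30.1, 430×0.03 = 12.9.
0: (150 − 141.9)²/141.9 = 65.61/141.9 = 0.4624
1: (145 − 159.1)²/159.1 = 198.81/159.1 = 1.2496
2: (93 − 86)²/86 = 49/86 = 0.5698
3: (29 − 30.1)²/30.1 = 1.21/30.1 = 0.0402
≥4: (13 − 12.9)²/12.9 = 0.01/12.9 = 0.0008
The largest term is for 1: 1.250.

1, 1.250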